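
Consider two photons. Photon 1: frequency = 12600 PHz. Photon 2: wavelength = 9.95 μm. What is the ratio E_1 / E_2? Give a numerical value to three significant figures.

4.18·10^5

E_1 = 8.349·10^-15 J (from frequency = 12600 PHz, via E = hf).
E_2 = 1.996·10^-20 J (from wavelength = 9.95 μm, via E = hc/λ).
Ratio = 8.349·10^-15 / 1.996·10^-20 = 4.18·10^5.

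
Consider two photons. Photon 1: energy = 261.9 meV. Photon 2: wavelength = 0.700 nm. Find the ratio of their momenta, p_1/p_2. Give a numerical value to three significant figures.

p_1 = 1.400 × 10^-28 kg·m/s (from energy = 261.9 meV, via p = E/c).
p_2 = 9.466 × 10^-25 kg·m/s (from wavelength = 0.700 nm, via p = h/λ).
Ratio = 1.400 × 10^-28 / 9.466 × 10^-25 = 1.48 × 10^-4.

1.48 × 10^-4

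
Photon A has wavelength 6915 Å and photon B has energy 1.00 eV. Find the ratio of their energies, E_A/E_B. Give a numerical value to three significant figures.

1.79

E_A = 2.873e-19 J (from wavelength = 6915 Å, via E = hc/λ).
E_B = 1.602e-19 J (from energy = 1.00 eV, via E given directly).
Ratio = 2.873e-19 / 1.602e-19 = 1.79.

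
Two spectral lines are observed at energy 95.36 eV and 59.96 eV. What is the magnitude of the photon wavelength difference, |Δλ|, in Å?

Using λ = hc/E: λ₁ = 1.3002 × 10^-8 m, λ₂ = 2.0678 × 10^-8 m.
|Δλ| = |1.3002 × 10^-8 − 2.0678 × 10^-8| = 7.68 × 10^-9 m = 76.8 Å.

76.8 Å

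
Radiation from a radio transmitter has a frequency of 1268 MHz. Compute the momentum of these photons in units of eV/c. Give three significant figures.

5.24e-6 eV/c

Take h = 6.62607015e-34 J·s, c = 2.99792458e8 m/s, 1 eV = 1.602176634e-19 J.
In SI units: f = 1268 MHz = 1.268e9 Hz.
Apply p = hf/c: p = 2.803e-33 kg·m/s.
Converting to eV/c: p = 5.244e-6 eV/c ≈ 5.24e-6 eV/c.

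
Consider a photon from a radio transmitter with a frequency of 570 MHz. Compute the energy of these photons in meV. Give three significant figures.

2.36e-3 meV

Use h = 6.62607015e-34 J·s, 1 eV = 1.602176634e-19 J.
First convert: f = 570 MHz = 5.7e8 Hz.
Since E = hf for a photon, E = 3.777e-25 J.
Converting to meV: E = 0.002357 meV ≈ 2.36e-3 meV.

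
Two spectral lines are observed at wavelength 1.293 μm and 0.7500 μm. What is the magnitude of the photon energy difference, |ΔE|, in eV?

Using E = hc/λ: E₁ = 1.5363e-19 J, E₂ = 2.6486e-19 J.
|ΔE| = |1.5363e-19 − 2.6486e-19| = 1.11e-19 J = 0.694 eV.

0.694 eV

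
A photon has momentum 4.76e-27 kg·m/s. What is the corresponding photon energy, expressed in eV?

8.91 eV

Apply E = pc: E = 1.427e-18 J.
Converting to eV: E = 8.907 eV ≈ 8.91 eV.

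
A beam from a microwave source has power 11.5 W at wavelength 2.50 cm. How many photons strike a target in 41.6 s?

Total energy: E_total = P·t = 11.5 × 41.6 = 478.4 J.
Per-photon energy: E = 7.946 × 10^-24 J.
N = E_total / E_photon = 6.02 × 10^25.

6.02 × 10^25 photons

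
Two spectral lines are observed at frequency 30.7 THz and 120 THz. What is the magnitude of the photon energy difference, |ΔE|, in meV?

Using E = hf: E₁ = 2.034e-20 J, E₂ = 7.951e-20 J.
|ΔE| = |2.034e-20 − 7.951e-20| = 5.92e-20 J = 369 meV.

369 meV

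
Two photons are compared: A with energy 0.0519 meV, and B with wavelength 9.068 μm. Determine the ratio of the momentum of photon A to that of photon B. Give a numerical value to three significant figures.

p_A = 2.774·10^-32 kg·m/s (from energy = 0.0519 meV, via p = E/c).
p_B = 7.307·10^-29 kg·m/s (from wavelength = 9.068 μm, via p = h/λ).
Ratio = 2.774·10^-32 / 7.307·10^-29 = 3.80·10^-4.

3.80·10^-4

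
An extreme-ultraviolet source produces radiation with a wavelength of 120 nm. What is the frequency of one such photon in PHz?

(c = 2.99792458 × 10^8 m/s.)
Convert to SI: λ = 120 nm = 1.20 × 10^-7 m.
The photon relation is f = c/λ, giving f = 2.498 × 10^15 Hz.
Converting to PHz: f = 2.498 PHz ≈ 2.50 PHz.

2.50 PHz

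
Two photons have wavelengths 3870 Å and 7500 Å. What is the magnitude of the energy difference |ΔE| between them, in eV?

Using E = hc/λ: E₁ = 5.133 × 10^-19 J, E₂ = 2.649 × 10^-19 J.
|ΔE| = |5.133 × 10^-19 − 2.649 × 10^-19| = 2.48 × 10^-19 J = 1.55 eV.

1.55 eV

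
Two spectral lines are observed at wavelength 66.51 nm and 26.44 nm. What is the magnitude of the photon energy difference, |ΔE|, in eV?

28.3 eV

Using E = hc/λ: E₁ = 2.9867e-18 J, E₂ = 7.5130e-18 J.
|ΔE| = |2.9867e-18 − 7.5130e-18| = 4.53e-18 J = 28.3 eV.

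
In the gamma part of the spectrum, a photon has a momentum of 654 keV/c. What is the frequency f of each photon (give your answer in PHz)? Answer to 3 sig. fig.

1.58e5 PHz

Take h = 6.62607015e-34 J·s, c = 2.99792458e8 m/s, 1 eV = 1.602176634e-19 J.
In SI units: p = 654 keV/c = 3.4952e-22 kg·m/s.
Apply f = pc/h: f = 1.581e20 Hz.
Converting to PHz: f = 158100 PHz ≈ 1.58e5 PHz.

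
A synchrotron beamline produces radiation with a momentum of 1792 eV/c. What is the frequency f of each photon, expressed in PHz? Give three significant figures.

433 PHz

Take h = 6.62607015 × 10^-34 J·s, c = 2.99792458 × 10^8 m/s, 1 eV = 1.602176634 × 10^-19 J.
In SI units: p = 1792 eV/c = 9.5770 × 10^-25 kg·m/s.
Since f = pc/h for a photon, f = 4.333 × 10^17 Hz.
Converting to PHz: f = 433.3 PHz ≈ 433 PHz.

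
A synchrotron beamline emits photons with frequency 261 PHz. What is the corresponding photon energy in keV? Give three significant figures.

1.08 keV

Use h = 6.62607015 × 10^-34 J·s, 1 eV = 1.602176634 × 10^-19 J.
In SI units: f = 261 PHz = 2.61 × 10^17 Hz.
The photon relation is E = hf, giving E = 1.729 × 10^-16 J.
Converting to keV: E = 1.079 keV ≈ 1.08 keV.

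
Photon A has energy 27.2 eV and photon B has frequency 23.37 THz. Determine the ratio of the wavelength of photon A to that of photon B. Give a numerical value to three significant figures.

λ_A = 4.558 × 10^-8 m (from energy = 27.2 eV, via λ = hc/E).
λ_B = 1.283 × 10^-5 m (from frequency = 23.37 THz, via λ = c/f).
Ratio = 4.558 × 10^-8 / 1.283 × 10^-5 = 3.55 × 10^-3.

3.55 × 10^-3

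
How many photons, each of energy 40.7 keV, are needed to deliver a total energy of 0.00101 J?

Per-photon energy: E = 6.521e-15 J (from energy = 40.7 keV).
N = E_total / E_photon = 0.00101 J / 6.521e-15 J = 1.55e11.

1.55e11 photons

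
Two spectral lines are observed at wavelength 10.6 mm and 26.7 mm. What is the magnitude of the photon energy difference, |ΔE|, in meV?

0.0705 meV

Using E = hc/λ: E₁ = 1.874e-23 J, E₂ = 7.440e-24 J.
|ΔE| = |1.874e-23 − 7.440e-24| = 1.13e-23 J = 0.0705 meV.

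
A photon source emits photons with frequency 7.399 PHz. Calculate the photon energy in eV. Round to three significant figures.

30.6 eV

In SI units: f = 7.399 PHz = 7.399 × 10^15 Hz.
The photon relation is E = hf, giving E = 4.903 × 10^-18 J.
Converting to eV: E = 30.60 eV ≈ 30.6 eV.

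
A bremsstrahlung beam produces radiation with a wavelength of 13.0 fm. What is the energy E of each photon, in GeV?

Convert to SI: λ = 13.0 fm = 1.30e-14 m.
Apply E = hc/λ: E = 1.528e-11 J.
Converting to GeV: E = 0.09537 GeV ≈ 0.0954 GeV.

0.0954 GeV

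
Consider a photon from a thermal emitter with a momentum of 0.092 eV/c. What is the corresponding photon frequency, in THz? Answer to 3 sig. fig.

Take h = 6.62607015 × 10^-34 J·s, c = 2.99792458 × 10^8 m/s, 1 eV = 1.602176634 × 10^-19 J.
First convert: p = 0.092 eV/c = 4.9167 × 10^-29 kg·m/s.
For a photon f = pc/h, so f = 2.225 × 10^13 Hz.
Converting to THz: f = 22.25 THz ≈ 22.2 THz.

22.2 THz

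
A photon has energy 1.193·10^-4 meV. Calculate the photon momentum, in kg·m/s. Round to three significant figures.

(c = 2.99792458·10^8 m/s, 1 eV = 1.602176634·10^-19 J.)
In SI units: E = 1.193·10^-4 meV = 1.9114·10^-26 J.
The photon relation is p = E/c, giving p = 6.376·10^-35 kg·m/s.
So p ≈ 6.38·10^-35 kg·m/s.

6.38·10^-35 kg·m/s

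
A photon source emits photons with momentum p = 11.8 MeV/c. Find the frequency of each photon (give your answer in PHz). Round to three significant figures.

2.85e6 PHz

Use h = 6.62607015e-34 J·s, c = 2.99792458e8 m/s, 1 eV = 1.602176634e-19 J.
First convert: p = 11.8 MeV/c = 6.3063e-21 kg·m/s.
Apply f = pc/h: f = 2.853e21 Hz.
Converting to PHz: f = 2.853e6 PHz ≈ 2.85e6 PHz.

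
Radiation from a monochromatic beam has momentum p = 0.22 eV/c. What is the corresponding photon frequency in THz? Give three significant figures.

(h = 6.62607015·10^-34 J·s, c = 2.99792458·10^8 m/s, 1 eV = 1.602176634·10^-19 J.)
In SI units: p = 0.22 eV/c = 1.1757·10^-28 kg·m/s.
The photon relation is f = pc/h, giving f = 5.320·10^13 Hz.
Converting to THz: f = 53.20 THz ≈ 53.2 THz.

53.2 THz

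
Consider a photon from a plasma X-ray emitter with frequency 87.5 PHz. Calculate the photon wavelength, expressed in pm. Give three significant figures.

3430 pm

(c = 2.99792458e8 m/s.)
Convert to SI: f = 87.5 PHz = 8.75e16 Hz.
For a photon λ = c/f, so λ = 3.426e-9 m.
Converting to pm: λ = 3426 pm ≈ 3430 pm.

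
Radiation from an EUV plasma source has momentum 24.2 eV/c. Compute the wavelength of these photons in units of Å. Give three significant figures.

512 Å

(h = 6.62607015e-34 J·s, c = 2.99792458e8 m/s, 1 eV = 1.602176634e-19 J.)
Convert to SI: p = 24.2 eV/c = 1.2933e-26 kg·m/s.
For a photon λ = h/p, so λ = 5.123e-8 m.
Converting to Å: λ = 512.3 Å ≈ 512 Å.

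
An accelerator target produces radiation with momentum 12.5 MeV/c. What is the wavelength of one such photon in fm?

99.2 fm

Use h = 6.62607015e-34 J·s, c = 2.99792458e8 m/s, 1 eV = 1.602176634e-19 J.
First convert: p = 12.5 MeV/c = 6.6804e-21 kg·m/s.
Since λ = h/p for a photon, λ = 9.919e-14 m.
Converting to fm: λ = 99.19 fm ≈ 99.2 fm.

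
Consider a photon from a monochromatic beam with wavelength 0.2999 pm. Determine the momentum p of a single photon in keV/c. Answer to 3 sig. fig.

Use h = 6.62607015·10^-34 J·s, c = 2.99792458·10^8 m/s, 1 eV = 1.602176634·10^-19 J.
First convert: λ = 0.2999 pm = 2.999·10^-13 m.
Since p = h/λ for a photon, p = 2.209·10^-21 kg·m/s.
Converting to keV/c: p = 4134 keV/c ≈ 4130 keV/c.

4130 keV/c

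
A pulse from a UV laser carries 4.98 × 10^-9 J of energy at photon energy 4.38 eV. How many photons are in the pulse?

Per-photon energy: E = 7.018 × 10^-19 J (from energy = 4.38 eV).
N = E_total / E_photon = 4.98 × 10^-9 J / 7.018 × 10^-19 J = 7.10 × 10^9.

7.10 × 10^9 photons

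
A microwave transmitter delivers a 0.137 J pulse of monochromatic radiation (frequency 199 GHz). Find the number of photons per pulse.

1.04e21 photons

Per-photon energy: E = 1.319e-22 J (from frequency = 199 GHz).
N = E_total / E_photon = 0.137 J / 1.319e-22 J = 1.04e21.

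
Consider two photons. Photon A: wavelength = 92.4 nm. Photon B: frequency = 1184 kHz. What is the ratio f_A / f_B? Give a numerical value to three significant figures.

f_A = 3.245e15 Hz (from wavelength = 92.4 nm, via f = c/λ).
f_B = 1.184e6 Hz (from frequency = 1184 kHz, via f given directly).
Ratio = 3.245e15 / 1.184e6 = 2.74e9.

2.74e9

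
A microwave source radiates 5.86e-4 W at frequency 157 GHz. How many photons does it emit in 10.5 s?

5.91e19 photons

Total energy: E_total = P·t = 5.86e-4 × 10.5 = 0.006153 J.
Per-photon energy: E = 1.040e-22 J.
N = E_total / E_photon = 5.91e19.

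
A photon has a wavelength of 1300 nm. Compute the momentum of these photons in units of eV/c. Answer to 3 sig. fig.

Take h = 6.62607015·10^-34 J·s, c = 2.99792458·10^8 m/s, 1 eV = 1.602176634·10^-19 J.
Convert to SI: λ = 1300 nm = 1.30·10^-6 m.
Apply p = h/λ: p = 5.097·10^-28 kg·m/s.
Converting to eV/c: p = 0.9537 eV/c ≈ 0.954 eV/c.

0.954 eV/c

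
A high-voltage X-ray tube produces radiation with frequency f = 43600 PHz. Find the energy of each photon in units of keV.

180 keV

(h = 6.62607015 × 10^-34 J·s, 1 eV = 1.602176634 × 10^-19 J.)
Convert to SI: f = 43600 PHz = 4.36 × 10^19 Hz.
Since E = hf for a photon, E = 2.889 × 10^-14 J.
Converting to keV: E = 180.3 keV ≈ 180 keV.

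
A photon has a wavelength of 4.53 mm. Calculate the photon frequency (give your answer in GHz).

66.2 GHz

Take c = 2.99792458 × 10^8 m/s.
Convert to SI: λ = 4.53 mm = 0.00453 m.
For a photon f = c/λ, so f = 6.618 × 10^10 Hz.
Converting to GHz: f = 66.18 GHz ≈ 66.2 GHz.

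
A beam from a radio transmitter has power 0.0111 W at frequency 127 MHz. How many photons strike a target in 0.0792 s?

1.04e22 photons

Total energy: E_total = P·t = 0.0111 × 0.0792 = 8.791e-4 J.
Per-photon energy: E = 8.415e-26 J.
N = E_total / E_photon = 1.04e22.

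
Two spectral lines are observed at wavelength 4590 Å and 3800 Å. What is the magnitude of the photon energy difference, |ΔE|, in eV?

Using E = hc/λ: E₁ = 4.3278e-19 J, E₂ = 5.2275e-19 J.
|ΔE| = |4.3278e-19 − 5.2275e-19| = 9.00e-20 J = 0.562 eV.

0.562 eV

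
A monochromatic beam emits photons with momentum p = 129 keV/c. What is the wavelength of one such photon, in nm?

First convert: p = 129 keV/c = 6.8941e-23 kg·m/s.
For a photon λ = h/p, so λ = 9.611e-12 m.
Converting to nm: λ = 0.009611 nm ≈ 9.61e-3 nm.

9.61e-3 nm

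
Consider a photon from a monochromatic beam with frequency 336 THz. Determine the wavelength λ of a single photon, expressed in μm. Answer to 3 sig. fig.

Use c = 2.99792458 × 10^8 m/s.
In SI units: f = 336 THz = 3.36 × 10^14 Hz.
Since λ = c/f for a photon, λ = 8.922 × 10^-7 m.
Converting to μm: λ = 0.8922 μm ≈ 0.892 μm.

0.892 μm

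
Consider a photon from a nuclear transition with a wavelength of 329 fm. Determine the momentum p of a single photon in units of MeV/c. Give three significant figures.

3.77 MeV/c

(h = 6.62607015e-34 J·s, c = 2.99792458e8 m/s, 1 eV = 1.602176634e-19 J.)
In SI units: λ = 329 fm = 3.29e-13 m.
Apply p = h/λ: p = 2.014e-21 kg·m/s.
Converting to MeV/c: p = 3.769 MeV/c ≈ 3.77 MeV/c.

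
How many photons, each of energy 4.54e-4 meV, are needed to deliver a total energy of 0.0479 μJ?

Per-photon energy: E = 7.274e-26 J (from energy = 4.54e-4 meV).
N = E_total / E_photon = 4.79e-8 J / 7.274e-26 J = 6.59e17.

6.59e17 photons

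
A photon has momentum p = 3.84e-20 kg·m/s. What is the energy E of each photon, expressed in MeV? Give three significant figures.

(c = 2.99792458e8 m/s, 1 eV = 1.602176634e-19 J.)
The photon relation is E = pc, giving E = 1.151e-11 J.
Converting to MeV: E = 71.85 MeV ≈ 71.9 MeV.

71.9 MeV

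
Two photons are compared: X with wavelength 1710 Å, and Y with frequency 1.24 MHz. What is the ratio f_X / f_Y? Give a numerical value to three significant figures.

f_X = 1.753 × 10^15 Hz (from wavelength = 1710 Å, via f = c/λ).
f_Y = 1.240 × 10^6 Hz (from frequency = 1.24 MHz, via f given directly).
Ratio = 1.753 × 10^15 / 1.240 × 10^6 = 1.41 × 10^9.

1.41 × 10^9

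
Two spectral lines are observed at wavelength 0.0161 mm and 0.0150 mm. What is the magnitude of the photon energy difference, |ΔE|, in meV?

Using E = hc/λ: E₁ = 1.234e-20 J, E₂ = 1.324e-20 J.
|ΔE| = |1.234e-20 − 1.324e-20| = 9.05e-22 J = 5.65 meV.

5.65 meV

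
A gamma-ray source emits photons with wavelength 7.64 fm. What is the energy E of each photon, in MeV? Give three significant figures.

Take h = 6.62607015e-34 J·s, c = 2.99792458e8 m/s, 1 eV = 1.602176634e-19 J.
Convert to SI: λ = 7.64 fm = 7.64e-15 m.
For a photon E = hc/λ, so E = 2.600e-11 J.
Converting to MeV: E = 162.3 MeV ≈ 162 MeV.

162 MeV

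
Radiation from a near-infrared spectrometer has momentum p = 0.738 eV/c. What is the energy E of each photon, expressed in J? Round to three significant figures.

(c = 2.99792458e8 m/s, 1 eV = 1.602176634e-19 J.)
First convert: p = 0.738 eV/c = 3.9441e-28 kg·m/s.
Since E = pc for a photon, E = 1.182e-19 J.
So E ≈ 1.18e-19 J.

1.18e-19 J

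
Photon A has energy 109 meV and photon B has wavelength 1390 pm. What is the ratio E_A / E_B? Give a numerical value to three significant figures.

1.22 × 10^-4

E_A = 1.746 × 10^-20 J (from energy = 109 meV, via E given directly).
E_B = 1.429 × 10^-16 J (from wavelength = 1390 pm, via E = hc/λ).
Ratio = 1.746 × 10^-20 / 1.429 × 10^-16 = 1.22 × 10^-4.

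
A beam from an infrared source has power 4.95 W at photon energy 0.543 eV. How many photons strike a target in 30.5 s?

1.74 × 10^21 photons

Total energy: E_total = P·t = 4.95 × 30.5 = 151.0 J.
Per-photon energy: E = 8.700 × 10^-20 J.
N = E_total / E_photon = 1.74 × 10^21.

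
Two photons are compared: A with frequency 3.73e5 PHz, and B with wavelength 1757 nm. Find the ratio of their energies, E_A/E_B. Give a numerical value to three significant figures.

2.19e6

E_A = 2.472e-13 J (from frequency = 3.73e5 PHz, via E = hf).
E_B = 1.131e-19 J (from wavelength = 1757 nm, via E = hc/λ).
Ratio = 2.472e-13 / 1.131e-19 = 2.19e6.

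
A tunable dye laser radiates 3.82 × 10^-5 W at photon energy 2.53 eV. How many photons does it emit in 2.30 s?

Total energy: E_total = P·t = 3.82 × 10^-5 × 2.30 = 8.786 × 10^-5 J.
Per-photon energy: E = 4.054 × 10^-19 J.
N = E_total / E_photon = 2.17 × 10^14.

2.17 × 10^14 photons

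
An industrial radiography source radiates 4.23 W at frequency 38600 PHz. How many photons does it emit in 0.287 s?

Total energy: E_total = P·t = 4.23 × 0.287 = 1.214 J.
Per-photon energy: E = 2.558 × 10^-14 J.
N = E_total / E_photon = 4.75 × 10^13.

4.75 × 10^13 photons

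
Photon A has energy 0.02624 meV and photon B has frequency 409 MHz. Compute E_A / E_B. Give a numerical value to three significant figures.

15.5

E_A = 4.204e-24 J (from energy = 0.02624 meV, via E given directly).
E_B = 2.710e-25 J (from frequency = 409 MHz, via E = hf).
Ratio = 4.204e-24 / 2.710e-25 = 15.5.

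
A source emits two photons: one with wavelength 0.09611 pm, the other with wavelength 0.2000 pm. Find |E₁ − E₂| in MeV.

Using E = hc/λ: E₁ = 2.0668e-12 J, E₂ = 9.9322e-13 J.
|ΔE| = |2.0668e-12 − 9.9322e-13| = 1.07e-12 J = 6.70 MeV.

6.70 MeV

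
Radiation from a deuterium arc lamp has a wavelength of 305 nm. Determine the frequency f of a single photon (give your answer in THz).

983 THz

(c = 2.99792458·10^8 m/s.)
Convert to SI: λ = 305 nm = 3.05·10^-7 m.
The photon relation is f = c/λ, giving f = 9.829·10^14 Hz.
Converting to THz: f = 982.9 THz ≈ 983 THz.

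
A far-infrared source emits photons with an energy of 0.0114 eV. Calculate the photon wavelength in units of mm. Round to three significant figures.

0.109 mm

(h = 6.62607015e-34 J·s, c = 2.99792458e8 m/s, 1 eV = 1.602176634e-19 J.)
In SI units: E = 0.0114 eV = 1.8265e-21 J.
The photon relation is λ = hc/E, giving λ = 1.088e-4 m.
Converting to mm: λ = 0.1088 mm ≈ 0.109 mm.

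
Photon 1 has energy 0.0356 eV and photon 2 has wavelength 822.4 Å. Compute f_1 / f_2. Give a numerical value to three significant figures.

f_1 = 8.608 × 10^12 Hz (from energy = 0.0356 eV, via f = E/h).
f_2 = 3.645 × 10^15 Hz (from wavelength = 822.4 Å, via f = c/λ).
Ratio = 8.608 × 10^12 / 3.645 × 10^15 = 2.36 × 10^-3.

2.36 × 10^-3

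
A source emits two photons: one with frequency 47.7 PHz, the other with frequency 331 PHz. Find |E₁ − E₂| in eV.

Using E = hf: E₁ = 3.161 × 10^-17 J, E₂ = 2.193 × 10^-16 J.
|ΔE| = |3.161 × 10^-17 − 2.193 × 10^-16| = 1.88 × 10^-16 J = 1170 eV.

1170 eV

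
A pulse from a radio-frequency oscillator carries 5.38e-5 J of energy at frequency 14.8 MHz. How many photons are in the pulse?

5.49e21 photons

Per-photon energy: E = 9.807e-27 J (from frequency = 14.8 MHz).
N = E_total / E_photon = 5.38e-5 J / 9.807e-27 J = 5.49e21.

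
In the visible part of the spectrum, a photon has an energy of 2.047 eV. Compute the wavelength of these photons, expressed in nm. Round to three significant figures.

606 nm

Take h = 6.62607015 × 10^-34 J·s, c = 2.99792458 × 10^8 m/s, 1 eV = 1.602176634 × 10^-19 J.
First convert: E = 2.047 eV = 3.2797 × 10^-19 J.
Apply λ = hc/E: λ = 6.057 × 10^-7 m.
Converting to nm: λ = 605.7 nm ≈ 606 nm.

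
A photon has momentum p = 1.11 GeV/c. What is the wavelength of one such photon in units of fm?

Use h = 6.62607015e-34 J·s, c = 2.99792458e8 m/s, 1 eV = 1.602176634e-19 J.
First convert: p = 1.11 GeV/c = 5.9322e-19 kg·m/s.
For a photon λ = h/p, so λ = 1.117e-15 m.
Converting to fm: λ = 1.117 fm ≈ 1.12 fm.

1.12 fm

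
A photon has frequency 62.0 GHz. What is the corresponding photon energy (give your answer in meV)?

0.256 meV

Take h = 6.62607015 × 10^-34 J·s, 1 eV = 1.602176634 × 10^-19 J.
In SI units: f = 62.0 GHz = 6.20 × 10^10 Hz.
The photon relation is E = hf, giving E = 4.108 × 10^-23 J.
Converting to meV: E = 0.2564 meV ≈ 0.256 meV.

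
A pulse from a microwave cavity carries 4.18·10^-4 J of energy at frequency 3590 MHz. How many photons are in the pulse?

1.76·10^20 photons

Per-photon energy: E = 2.379·10^-24 J (from frequency = 3590 MHz).
N = E_total / E_photon = 4.18·10^-4 J / 2.379·10^-24 J = 1.76·10^20.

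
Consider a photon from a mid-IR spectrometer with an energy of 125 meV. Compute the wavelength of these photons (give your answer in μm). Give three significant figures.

9.92 μm

Take h = 6.62607015e-34 J·s, c = 2.99792458e8 m/s, 1 eV = 1.602176634e-19 J.
In SI units: E = 125 meV = 2.0027e-20 J.
For a photon λ = hc/E, so λ = 9.919e-6 m.
Converting to μm: λ = 9.919 μm ≈ 9.92 μm.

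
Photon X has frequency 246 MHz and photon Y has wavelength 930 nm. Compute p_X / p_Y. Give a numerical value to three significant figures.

7.63 × 10^-7

p_X = 5.437 × 10^-34 kg·m/s (from frequency = 246 MHz, via p = hf/c).
p_Y = 7.125 × 10^-28 kg·m/s (from wavelength = 930 nm, via p = h/λ).
Ratio = 5.437 × 10^-34 / 7.125 × 10^-28 = 7.63 × 10^-7.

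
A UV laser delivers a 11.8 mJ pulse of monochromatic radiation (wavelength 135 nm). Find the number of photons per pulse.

8.02 × 10^15 photons

Per-photon energy: E = 1.471 × 10^-18 J (from wavelength = 135 nm).
N = E_total / E_photon = 0.0118 J / 1.471 × 10^-18 J = 8.02 × 10^15.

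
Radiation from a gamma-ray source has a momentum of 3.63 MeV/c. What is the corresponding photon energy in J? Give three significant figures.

Take c = 2.99792458e8 m/s, 1 eV = 1.602176634e-19 J.
Convert to SI: p = 3.63 MeV/c = 1.9400e-21 kg·m/s.
For a photon E = pc, so E = 5.816e-13 J.
So E ≈ 5.82e-13 J.

5.82e-13 J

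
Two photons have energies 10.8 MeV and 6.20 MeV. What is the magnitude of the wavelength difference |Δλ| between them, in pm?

Using λ = hc/E: λ₁ = 1.148e-13 m, λ₂ = 2.000e-13 m.
|Δλ| = |1.148e-13 − 2.000e-13| = 8.52e-14 m = 0.0852 pm.

0.0852 pm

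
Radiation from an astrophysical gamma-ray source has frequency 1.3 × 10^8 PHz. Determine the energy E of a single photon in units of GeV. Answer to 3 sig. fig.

0.538 GeV

Take h = 6.62607015 × 10^-34 J·s, 1 eV = 1.602176634 × 10^-19 J.
Convert to SI: f = 1.3 × 10^8 PHz = 1.3 × 10^23 Hz.
Apply E = hf: E = 8.614 × 10^-11 J.
Converting to GeV: E = 0.5376 GeV ≈ 0.538 GeV.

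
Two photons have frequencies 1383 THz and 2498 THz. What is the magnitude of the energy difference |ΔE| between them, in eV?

4.61 eV

Using E = hf: E₁ = 9.1639·10^-19 J, E₂ = 1.6552·10^-18 J.
|ΔE| = |9.1639·10^-19 − 1.6552·10^-18| = 7.39·10^-19 J = 4.61 eV.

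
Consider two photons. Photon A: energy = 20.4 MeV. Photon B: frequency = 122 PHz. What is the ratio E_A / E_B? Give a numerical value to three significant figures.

4.04e4

E_A = 3.268e-12 J (from energy = 20.4 MeV, via E given directly).
E_B = 8.084e-17 J (from frequency = 122 PHz, via E = hf).
Ratio = 3.268e-12 / 8.084e-17 = 4.04e4.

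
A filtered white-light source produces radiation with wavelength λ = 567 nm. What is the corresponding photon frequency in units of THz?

First convert: λ = 567 nm = 5.67 × 10^-7 m.
Since f = c/λ for a photon, f = 5.287 × 10^14 Hz.
Converting to THz: f = 528.7 THz ≈ 529 THz.

529 THz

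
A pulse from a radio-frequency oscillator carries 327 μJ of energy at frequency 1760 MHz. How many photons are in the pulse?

Per-photon energy: E = 1.166 × 10^-24 J (from frequency = 1760 MHz).
N = E_total / E_photon = 3.27 × 10^-4 J / 1.166 × 10^-24 J = 2.80 × 10^20.

2.80 × 10^20 photons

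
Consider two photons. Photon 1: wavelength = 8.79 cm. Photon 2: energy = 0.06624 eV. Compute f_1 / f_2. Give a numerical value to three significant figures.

f_1 = 3.411 × 10^9 Hz (from wavelength = 8.79 cm, via f = c/λ).
f_2 = 1.602 × 10^13 Hz (from energy = 0.06624 eV, via f = E/h).
Ratio = 3.411 × 10^9 / 1.602 × 10^13 = 2.13 × 10^-4.

2.13 × 10^-4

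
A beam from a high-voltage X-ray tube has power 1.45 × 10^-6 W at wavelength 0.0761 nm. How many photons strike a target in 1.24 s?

6.89 × 10^8 photons

Total energy: E_total = P·t = 1.45 × 10^-6 × 1.24 = 1.798 × 10^-6 J.
Per-photon energy: E = 2.610 × 10^-15 J.
N = E_total / E_photon = 6.89 × 10^8.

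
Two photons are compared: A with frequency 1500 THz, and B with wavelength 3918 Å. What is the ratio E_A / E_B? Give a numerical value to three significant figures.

1.96

E_A = 9.939e-19 J (from frequency = 1500 THz, via E = hf).
E_B = 5.070e-19 J (from wavelength = 3918 Å, via E = hc/λ).
Ratio = 9.939e-19 / 5.070e-19 = 1.96.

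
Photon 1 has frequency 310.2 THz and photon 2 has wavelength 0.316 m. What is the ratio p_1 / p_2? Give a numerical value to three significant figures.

3.27 × 10^5

p_1 = 6.856 × 10^-28 kg·m/s (from frequency = 310.2 THz, via p = hf/c).
p_2 = 2.097 × 10^-33 kg·m/s (from wavelength = 0.316 m, via p = h/λ).
Ratio = 6.856 × 10^-28 / 2.097 × 10^-33 = 3.27 × 10^5.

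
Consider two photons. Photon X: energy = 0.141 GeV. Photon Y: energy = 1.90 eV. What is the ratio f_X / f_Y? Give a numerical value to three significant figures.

7.42e7

f_X = 3.409e22 Hz (from energy = 0.141 GeV, via f = E/h).
f_Y = 4.594e14 Hz (from energy = 1.90 eV, via f = E/h).
Ratio = 3.409e22 / 4.594e14 = 7.42e7.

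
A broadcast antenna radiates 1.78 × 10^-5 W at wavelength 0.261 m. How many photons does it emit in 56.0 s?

1.31 × 10^21 photons

Total energy: E_total = P·t = 1.78 × 10^-5 × 56.0 = 9.968 × 10^-4 J.
Per-photon energy: E = 7.611 × 10^-25 J.
N = E_total / E_photon = 1.31 × 10^21.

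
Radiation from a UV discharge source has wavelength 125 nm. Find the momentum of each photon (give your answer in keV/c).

9.92·10^-3 keV/c

Convert to SI: λ = 125 nm = 1.25·10^-7 m.
Since p = h/λ for a photon, p = 5.301·10^-27 kg·m/s.
Converting to keV/c: p = 0.009919 keV/c ≈ 9.92·10^-3 keV/c.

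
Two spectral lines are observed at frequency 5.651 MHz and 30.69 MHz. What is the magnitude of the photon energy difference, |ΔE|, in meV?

1.04 × 10^-4 meV

Using E = hf: E₁ = 3.7444 × 10^-27 J, E₂ = 2.0335 × 10^-26 J.
|ΔE| = |3.7444 × 10^-27 − 2.0335 × 10^-26| = 1.66 × 10^-26 J = 1.04 × 10^-4 meV.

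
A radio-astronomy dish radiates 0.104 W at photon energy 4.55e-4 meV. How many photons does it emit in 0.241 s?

Total energy: E_total = P·t = 0.104 × 0.241 = 0.02506 J.
Per-photon energy: E = 7.290e-26 J.
N = E_total / E_photon = 3.44e23.

3.44e23 photons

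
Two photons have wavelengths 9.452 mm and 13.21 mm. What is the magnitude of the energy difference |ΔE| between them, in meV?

Using E = hc/λ: E₁ = 2.1016 × 10^-23 J, E₂ = 1.5037 × 10^-23 J.
|ΔE| = |2.1016 × 10^-23 − 1.5037 × 10^-23| = 5.98 × 10^-24 J = 0.0373 meV.

0.0373 meV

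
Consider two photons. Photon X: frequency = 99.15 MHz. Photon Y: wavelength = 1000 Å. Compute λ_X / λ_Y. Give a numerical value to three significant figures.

λ_X = 3.024 m (from frequency = 99.15 MHz, via λ = c/f).
λ_Y = 1.000e-7 m (from wavelength = 1000 Å, via λ given directly).
Ratio = 3.024 / 1.000e-7 = 3.02e7.

3.02e7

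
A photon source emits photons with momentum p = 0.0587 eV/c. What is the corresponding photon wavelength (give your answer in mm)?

Take h = 6.62607015 × 10^-34 J·s, c = 2.99792458 × 10^8 m/s, 1 eV = 1.602176634 × 10^-19 J.
First convert: p = 0.0587 eV/c = 3.1371 × 10^-29 kg·m/s.
Since λ = h/p for a photon, λ = 2.112 × 10^-5 m.
Converting to mm: λ = 0.02112 mm ≈ 0.0211 mm.

0.0211 mm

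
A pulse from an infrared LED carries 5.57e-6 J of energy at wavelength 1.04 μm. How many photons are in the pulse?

Per-photon energy: E = 1.910e-19 J (from wavelength = 1.04 μm).
N = E_total / E_photon = 5.57e-6 J / 1.910e-19 J = 2.92e13.

2.92e13 photons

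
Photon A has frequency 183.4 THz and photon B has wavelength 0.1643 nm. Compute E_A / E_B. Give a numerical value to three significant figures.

E_A = 1.215·10^-19 J (from frequency = 183.4 THz, via E = hf).
E_B = 1.209·10^-15 J (from wavelength = 0.1643 nm, via E = hc/λ).
Ratio = 1.215·10^-19 / 1.209·10^-15 = 1.01·10^-4.

1.01·10^-4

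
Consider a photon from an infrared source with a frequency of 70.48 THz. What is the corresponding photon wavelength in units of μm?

4.25 μm

(c = 2.99792458e8 m/s.)
First convert: f = 70.48 THz = 7.048e13 Hz.
Apply λ = c/f: λ = 4.254e-6 m.
Converting to μm: λ = 4.254 μm ≈ 4.25 μm.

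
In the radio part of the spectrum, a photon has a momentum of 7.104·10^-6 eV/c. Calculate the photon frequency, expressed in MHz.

1720 MHz

Convert to SI: p = 7.104·10^-6 eV/c = 3.7966·10^-33 kg·m/s.
The photon relation is f = pc/h, giving f = 1.718·10^9 Hz.
Converting to MHz: f = 1718 MHz ≈ 1720 MHz.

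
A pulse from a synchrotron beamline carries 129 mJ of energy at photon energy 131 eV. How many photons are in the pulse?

6.15e15 photons

Per-photon energy: E = 2.099e-17 J (from energy = 131 eV).
N = E_total / E_photon = 0.129 J / 2.099e-17 J = 6.15e15.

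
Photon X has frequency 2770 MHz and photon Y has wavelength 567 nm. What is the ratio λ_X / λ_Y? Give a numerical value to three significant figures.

1.91e5

λ_X = 0.1082 m (from frequency = 2770 MHz, via λ = c/f).
λ_Y = 5.670e-7 m (from wavelength = 567 nm, via λ given directly).
Ratio = 0.1082 / 5.670e-7 = 1.91e5.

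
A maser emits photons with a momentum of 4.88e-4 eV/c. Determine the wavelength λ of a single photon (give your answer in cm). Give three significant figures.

0.254 cm

Take h = 6.62607015e-34 J·s, c = 2.99792458e8 m/s, 1 eV = 1.602176634e-19 J.
Convert to SI: p = 4.88e-4 eV/c = 2.6080e-31 kg·m/s.
For a photon λ = h/p, so λ = 0.002541 m.
Converting to cm: λ = 0.2541 cm ≈ 0.254 cm.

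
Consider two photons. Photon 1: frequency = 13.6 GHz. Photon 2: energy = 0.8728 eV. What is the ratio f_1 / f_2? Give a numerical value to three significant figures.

6.44e-5

f_1 = 1.360e10 Hz (from frequency = 13.6 GHz, via f given directly).
f_2 = 2.110e14 Hz (from energy = 0.8728 eV, via f = E/h).
Ratio = 1.360e10 / 2.110e14 = 6.44e-5.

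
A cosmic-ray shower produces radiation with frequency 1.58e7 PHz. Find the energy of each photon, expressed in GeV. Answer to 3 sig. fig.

0.0653 GeV

Convert to SI: f = 1.58e7 PHz = 1.58e22 Hz.
For a photon E = hf, so E = 1.047e-11 J.
Converting to GeV: E = 0.06534 GeV ≈ 0.0653 GeV.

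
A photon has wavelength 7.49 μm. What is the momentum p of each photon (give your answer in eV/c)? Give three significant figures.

(h = 6.62607015e-34 J·s, c = 2.99792458e8 m/s, 1 eV = 1.602176634e-19 J.)
Convert to SI: λ = 7.49 μm = 7.49e-6 m.
Apply p = h/λ: p = 8.847e-29 kg·m/s.
Converting to eV/c: p = 0.1655 eV/c ≈ 0.166 eV/c.

0.166 eV/c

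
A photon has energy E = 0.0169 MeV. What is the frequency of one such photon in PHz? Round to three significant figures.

Take h = 6.62607015e-34 J·s, 1 eV = 1.602176634e-19 J.
In SI units: E = 0.0169 MeV = 2.7077e-15 J.
For a photon f = E/h, so f = 4.086e18 Hz.
Converting to PHz: f = 4086 PHz ≈ 4090 PHz.

4090 PHz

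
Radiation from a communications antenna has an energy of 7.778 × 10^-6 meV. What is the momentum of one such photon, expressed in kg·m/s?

4.16 × 10^-36 kg·m/s

Convert to SI: E = 7.778 × 10^-6 meV = 1.2462 × 10^-27 J.
Apply p = E/c: p = 4.157 × 10^-36 kg·m/s.
So p ≈ 4.16 × 10^-36 kg·m/s.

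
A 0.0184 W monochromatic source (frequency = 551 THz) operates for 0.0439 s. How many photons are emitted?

Total energy: E_total = P·t = 0.0184 × 0.0439 = 8.078e-4 J.
Per-photon energy: E = 3.651e-19 J.
N = E_total / E_photon = 2.21e15.

2.21e15 photons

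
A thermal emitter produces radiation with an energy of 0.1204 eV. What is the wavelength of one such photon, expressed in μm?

10.3 μm

Use h = 6.62607015 × 10^-34 J·s, c = 2.99792458 × 10^8 m/s, 1 eV = 1.602176634 × 10^-19 J.
In SI units: E = 0.1204 eV = 1.9290 × 10^-20 J.
Apply λ = hc/E: λ = 1.030 × 10^-5 m.
Converting to μm: λ = 10.30 μm ≈ 10.3 μm.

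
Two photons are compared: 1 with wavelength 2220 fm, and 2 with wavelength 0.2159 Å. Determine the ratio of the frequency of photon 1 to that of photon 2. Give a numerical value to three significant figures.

9.73

f_1 = 1.350 × 10^20 Hz (from wavelength = 2220 fm, via f = c/λ).
f_2 = 1.389 × 10^19 Hz (from wavelength = 0.2159 Å, via f = c/λ).
Ratio = 1.350 × 10^20 / 1.389 × 10^19 = 9.73.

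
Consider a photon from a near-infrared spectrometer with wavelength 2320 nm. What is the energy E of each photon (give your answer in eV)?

0.534 eV

First convert: λ = 2320 nm = 2.32 × 10^-6 m.
Since E = hc/λ for a photon, E = 8.562 × 10^-20 J.
Converting to eV: E = 0.5344 eV ≈ 0.534 eV.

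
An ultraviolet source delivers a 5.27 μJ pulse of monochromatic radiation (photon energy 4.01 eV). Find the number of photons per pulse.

Per-photon energy: E = 6.425 × 10^-19 J (from energy = 4.01 eV).
N = E_total / E_photon = 5.27 × 10^-6 J / 6.425 × 10^-19 J = 8.20 × 10^12.

8.20 × 10^12 photons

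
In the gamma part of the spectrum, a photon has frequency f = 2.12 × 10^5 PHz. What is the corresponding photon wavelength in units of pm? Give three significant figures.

Use c = 2.99792458 × 10^8 m/s.
In SI units: f = 2.12 × 10^5 PHz = 2.12 × 10^20 Hz.
Since λ = c/f for a photon, λ = 1.414 × 10^-12 m.
Converting to pm: λ = 1.414 pm ≈ 1.41 pm.

1.41 pm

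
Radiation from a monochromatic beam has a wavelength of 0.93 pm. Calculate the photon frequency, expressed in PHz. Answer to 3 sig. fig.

3.22e5 PHz

Convert to SI: λ = 0.93 pm = 9.3e-13 m.
For a photon f = c/λ, so f = 3.224e20 Hz.
Converting to PHz: f = 322400 PHz ≈ 3.22e5 PHz.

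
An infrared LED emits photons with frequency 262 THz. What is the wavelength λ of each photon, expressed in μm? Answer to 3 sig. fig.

1.14 μm

First convert: f = 262 THz = 2.62·10^14 Hz.
The photon relation is λ = c/f, giving λ = 1.144·10^-6 m.
Converting to μm: λ = 1.144 μm ≈ 1.14 μm.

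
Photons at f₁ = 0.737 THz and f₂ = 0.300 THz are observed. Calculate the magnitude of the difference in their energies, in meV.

1.81 meV

Using E = hf: E₁ = 4.883e-22 J, E₂ = 1.988e-22 J.
|ΔE| = |4.883e-22 − 1.988e-22| = 2.90e-22 J = 1.81 meV.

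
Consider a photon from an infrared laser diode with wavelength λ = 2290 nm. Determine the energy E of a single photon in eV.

(h = 6.62607015e-34 J·s, c = 2.99792458e8 m/s, 1 eV = 1.602176634e-19 J.)
First convert: λ = 2290 nm = 2.29e-6 m.
Since E = hc/λ for a photon, E = 8.674e-20 J.
Converting to eV: E = 0.5414 eV ≈ 0.541 eV.

0.541 eV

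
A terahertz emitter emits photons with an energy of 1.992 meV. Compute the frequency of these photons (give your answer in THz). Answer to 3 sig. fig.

0.482 THz

Take h = 6.62607015e-34 J·s, 1 eV = 1.602176634e-19 J.
First convert: E = 1.992 meV = 3.1915e-22 J.
Apply f = E/h: f = 4.817e11 Hz.
Converting to THz: f = 0.4817 THz ≈ 0.482 THz.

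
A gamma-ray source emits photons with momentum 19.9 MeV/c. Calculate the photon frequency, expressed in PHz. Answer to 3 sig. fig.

(h = 6.62607015e-34 J·s, c = 2.99792458e8 m/s, 1 eV = 1.602176634e-19 J.)
In SI units: p = 19.9 MeV/c = 1.0635e-20 kg·m/s.
The photon relation is f = pc/h, giving f = 4.812e21 Hz.
Converting to PHz: f = 4.812e6 PHz ≈ 4.81e6 PHz.

4.81e6 PHz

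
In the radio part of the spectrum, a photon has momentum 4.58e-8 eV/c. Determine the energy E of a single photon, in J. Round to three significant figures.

7.34e-27 J

Convert to SI: p = 4.58e-8 eV/c = 2.4477e-35 kg·m/s.
Since E = pc for a photon, E = 7.338e-27 J.
So E ≈ 7.34e-27 J.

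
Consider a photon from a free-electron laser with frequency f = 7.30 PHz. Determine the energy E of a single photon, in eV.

In SI units: f = 7.30 PHz = 7.30 × 10^15 Hz.
For a photon E = hf, so E = 4.837 × 10^-18 J.
Converting to eV: E = 30.19 eV ≈ 30.2 eV.

30.2 eV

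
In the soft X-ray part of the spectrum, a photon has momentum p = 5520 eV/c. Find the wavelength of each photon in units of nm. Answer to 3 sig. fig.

Convert to SI: p = 5520 eV/c = 2.9500 × 10^-24 kg·m/s.
For a photon λ = h/p, so λ = 2.246 × 10^-10 m.
Converting to nm: λ = 0.2246 nm ≈ 0.225 nm.

0.225 nm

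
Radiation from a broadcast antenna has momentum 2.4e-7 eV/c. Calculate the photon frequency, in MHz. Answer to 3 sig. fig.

58.0 MHz

Use h = 6.62607015e-34 J·s, c = 2.99792458e8 m/s, 1 eV = 1.602176634e-19 J.
In SI units: p = 2.4e-7 eV/c = 1.2826e-34 kg·m/s.
Apply f = pc/h: f = 5.803e7 Hz.
Converting to MHz: f = 58.03 MHz ≈ 58.0 MHz.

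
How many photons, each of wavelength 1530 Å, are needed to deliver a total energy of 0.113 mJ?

8.70·10^13 photons

Per-photon energy: E = 1.298·10^-18 J (from wavelength = 1530 Å).
N = E_total / E_photon = 1.13·10^-4 J / 1.298·10^-18 J = 8.70·10^13.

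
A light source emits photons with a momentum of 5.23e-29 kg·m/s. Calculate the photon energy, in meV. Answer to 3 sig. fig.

Apply E = pc: E = 1.568e-20 J.
Converting to meV: E = 97.86 meV ≈ 97.9 meV.

97.9 meV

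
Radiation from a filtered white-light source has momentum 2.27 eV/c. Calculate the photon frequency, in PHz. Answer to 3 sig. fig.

In SI units: p = 2.27 eV/c = 1.2132e-27 kg·m/s.
Apply f = pc/h: f = 5.489e14 Hz.
Converting to PHz: f = 0.5489 PHz ≈ 0.549 PHz.

0.549 PHz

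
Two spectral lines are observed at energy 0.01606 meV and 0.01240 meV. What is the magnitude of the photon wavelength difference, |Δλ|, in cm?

2.28 cm

Using λ = hc/E: λ₁ = 0.077201 m, λ₂ = 0.099987 m.
|Δλ| = |0.077201 − 0.099987| = 0.0228 m = 2.28 cm.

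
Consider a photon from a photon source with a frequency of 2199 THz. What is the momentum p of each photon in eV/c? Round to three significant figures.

9.09 eV/c

(h = 6.62607015e-34 J·s, c = 2.99792458e8 m/s, 1 eV = 1.602176634e-19 J.)
First convert: f = 2199 THz = 2.199e15 Hz.
Apply p = hf/c: p = 4.860e-27 kg·m/s.
Converting to eV/c: p = 9.094 eV/c ≈ 9.09 eV/c.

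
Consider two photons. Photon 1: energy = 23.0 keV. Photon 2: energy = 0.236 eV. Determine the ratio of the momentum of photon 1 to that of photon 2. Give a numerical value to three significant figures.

p_1 = 1.229·10^-23 kg·m/s (from energy = 23.0 keV, via p = E/c).
p_2 = 1.261·10^-28 kg·m/s (from energy = 0.236 eV, via p = E/c).
Ratio = 1.229·10^-23 / 1.261·10^-28 = 9.75·10^4.

9.75·10^4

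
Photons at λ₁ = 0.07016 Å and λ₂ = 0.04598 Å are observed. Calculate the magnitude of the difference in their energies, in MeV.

0.0929 MeV

Using E = hc/λ: E₁ = 2.8313e-14 J, E₂ = 4.3202e-14 J.
|ΔE| = |2.8313e-14 − 4.3202e-14| = 1.49e-14 J = 0.0929 MeV.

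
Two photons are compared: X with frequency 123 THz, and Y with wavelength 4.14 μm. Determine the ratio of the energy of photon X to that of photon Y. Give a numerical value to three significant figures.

E_X = 8.150e-20 J (from frequency = 123 THz, via E = hf).
E_Y = 4.798e-20 J (from wavelength = 4.14 μm, via E = hc/λ).
Ratio = 8.150e-20 / 4.798e-20 = 1.70.

1.70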